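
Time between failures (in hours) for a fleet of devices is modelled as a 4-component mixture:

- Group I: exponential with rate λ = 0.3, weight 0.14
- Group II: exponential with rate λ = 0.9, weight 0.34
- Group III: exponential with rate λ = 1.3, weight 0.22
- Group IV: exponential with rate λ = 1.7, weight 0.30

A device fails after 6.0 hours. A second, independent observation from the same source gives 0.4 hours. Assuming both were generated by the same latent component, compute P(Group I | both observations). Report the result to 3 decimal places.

By Bayes' theorem, P(k | x) = w_k f_k(x) / Σ_j w_j f_j(x).
Since both observations come from the same component, the likelihood for component k is f_k(x₁)·f_k(x₂).
  p_I = [0.0495897] × [0.266076] = 0.0131946
  p_II = [0.00406492] × [0.627909] = 0.0025524
  p_III = [0.000532655] × [0.772877] = 0.000411677
  p_IV = [6.31895e-05] × [0.861249] = 5.44219e-05
Weight by the priors:
  w_I·p_I = 0.14 × 0.0131946 = 0.00184725
  w_II·p_II = 0.34 × 0.0025524 = 0.000867816
  w_III·p_III = 0.22 × 0.000411677 = 9.05689e-05
  w_IV·p_IV = 0.30 × 5.44219e-05 = 1.63266e-05
Sum: 0.00184725 + 0.000867816 + 9.05689e-05 + 1.63266e-05 = 0.00282196
Responsibility of Group I: 0.00184725 / 0.00282196 ≈ 0.655

0.655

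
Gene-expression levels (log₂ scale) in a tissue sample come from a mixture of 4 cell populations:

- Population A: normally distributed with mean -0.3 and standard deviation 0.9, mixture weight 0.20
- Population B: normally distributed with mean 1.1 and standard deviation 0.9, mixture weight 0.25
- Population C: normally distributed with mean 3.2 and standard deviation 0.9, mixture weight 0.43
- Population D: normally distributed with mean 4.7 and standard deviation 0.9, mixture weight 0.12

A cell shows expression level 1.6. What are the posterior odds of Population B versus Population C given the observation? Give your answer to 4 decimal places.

2.4196

Since P(k|x) ∝ P(Z=k) f_k(x), the posterior odds are P(Z=i) f_i(x) / (P(Z=j) f_j(x)).
Component likelihoods at x = 1.6:
  f_A = 0.0477406
  f_B = 0.37988
  f_C = 0.0912799
  f_D = 0.00117595
Odds = (0.25/0.43) × (0.37988/0.0912799) = 0.581395 × 4.16171 ≈ 2.4196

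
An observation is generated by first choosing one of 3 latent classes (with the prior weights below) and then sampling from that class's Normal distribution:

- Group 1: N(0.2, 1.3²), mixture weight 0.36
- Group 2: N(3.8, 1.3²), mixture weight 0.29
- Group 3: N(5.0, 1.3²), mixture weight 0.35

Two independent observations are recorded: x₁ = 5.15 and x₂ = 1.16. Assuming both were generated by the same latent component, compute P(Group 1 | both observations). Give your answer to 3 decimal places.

By Bayes' theorem, P(k | x) = π_k f_k(x) / Σ_j π_j f_j(x).
Since both observations come from the same component, the likelihood for component k is f_k(x₁)·f_k(x₂).
  p_1 = [(1/(1.3·√(2π)))·exp(−(5.15−0.2)²/(2·1.3²)) = 0.306879·exp(-7.24926) = 0.000218099] × [0.233642] = 5.0957e-05
  p_2 = [(1/(1.3·√(2π)))·exp(−(5.15−3.8)²/(2·1.3²)) = 0.306879·exp(-0.53920) = 0.178976] × [0.0390343] = 0.0069862
  p_3 = [(1/(1.3·√(2π)))·exp(−(5.15−5.0)²/(2·1.3²)) = 0.306879·exp(-0.00666) = 0.304843] × [0.00391122] = 0.00119231
Multiply by the mixture weights:
  π_1·p_1 = 0.36 × 5.0957e-05 = 1.83445e-05
  π_2·p_2 = 0.29 × 0.0069862 = 0.002026
  π_3·p_3 = 0.35 × 0.00119231 = 0.000417307
Evidence: 1.83445e-05 + 0.002026 + 0.000417307 = 0.00246165
P(Group 1 | data) = 1.83445e-05 / 0.00246165 ≈ 0.007

0.007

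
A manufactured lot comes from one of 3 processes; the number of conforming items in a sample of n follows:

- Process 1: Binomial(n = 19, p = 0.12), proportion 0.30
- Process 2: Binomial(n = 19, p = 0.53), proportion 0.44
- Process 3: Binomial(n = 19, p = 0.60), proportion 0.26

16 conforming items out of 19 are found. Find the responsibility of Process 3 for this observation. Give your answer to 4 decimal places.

Posterior ∝ prior × likelihood, so P(k | x) ∝ w_k f_k(x); normalise over all components.
Evaluate each component's likelihood at the observed value:
  L_1 = C(19,16)·0.12^16·0.88^3 = 969·1.84884e-15·0.681472 = 1.22088e-12
  L_2 = C(19,16)·0.53^16·0.47^3 = 969·3.87627e-05·0.103823 = 0.0038997
  L_3 = C(19,16)·0.60^16·0.40^3 = 969·0.000282111·0.064 = 0.0174954
Multiply by the mixture weights:
  w_1·L_1 = 0.30 × 1.22088e-12 = 3.66263e-13
  w_2·L_2 = 0.44 × 0.0038997 = 0.00171587
  w_3·L_3 = 0.26 × 0.0174954 = 0.0045488
Evidence: 3.66263e-13 + 0.00171587 + 0.0045488 = 0.00626467
P(Process 3 | the observation) ≈ 0.7261

0.7261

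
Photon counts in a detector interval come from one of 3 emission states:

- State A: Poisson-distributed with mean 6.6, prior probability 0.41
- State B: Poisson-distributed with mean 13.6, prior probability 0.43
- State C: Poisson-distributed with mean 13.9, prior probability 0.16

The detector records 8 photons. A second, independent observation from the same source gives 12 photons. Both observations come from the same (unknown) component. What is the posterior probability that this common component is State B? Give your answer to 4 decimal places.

Apply Bayes' rule: the posterior for each component is proportional to its prior times its likelihood at x.
Since both observations come from the same component, the likelihood for component k is f_k(x₁)·f_k(x₂).
  f_A = [0.121475] × [0.019402] = 0.00235686
  f_B = [0.0360069] × [0.103687] = 0.00373345
  f_C = [0.0317618] × [0.0998039] = 0.00316995
Multiply by the mixture weights:
  π_A·f_A = 0.41 × 0.00235686 = 0.000966313
  π_B·f_B = 0.43 × 0.00373345 = 0.00160539
  π_C·f_C = 0.16 × 0.00316995 = 0.000507191
Normaliser: 0.000966313 + 0.00160539 + 0.000507191 = 0.00307889
P(State B | x₁, x₂) = 0.00160539 / 0.00307889 ≈ 0.5214

0.5214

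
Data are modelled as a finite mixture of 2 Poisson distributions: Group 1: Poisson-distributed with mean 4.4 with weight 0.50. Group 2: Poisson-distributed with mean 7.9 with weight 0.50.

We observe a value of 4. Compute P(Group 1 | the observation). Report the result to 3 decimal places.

0.761

P(component k | x) = w_k·f_k(x) / marginal(x), where marginal(x) = Σ_j w_j·f_j(x).
Evaluate each component's likelihood at the observed value:
  f_1 = e^(−4.4)·4.4^4/4! = 0.191736
  f_2 = e^(−7.9)·7.9^4/4! = 0.0601687
Weight by the priors:
  w_1·f_1 = 0.50 × 0.191736 = 0.095868
  w_2·f_2 = 0.50 × 0.0601687 = 0.0300844
Sum: 0.095868 + 0.0300844 = 0.125952
Responsibility of Group 1: 0.095868 / 0.125952 ≈ 0.761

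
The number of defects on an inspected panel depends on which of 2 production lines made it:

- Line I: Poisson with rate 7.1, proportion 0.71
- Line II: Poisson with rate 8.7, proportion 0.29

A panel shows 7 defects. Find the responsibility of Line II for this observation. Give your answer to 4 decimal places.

0.2549

P(component k | x) = P(Z=k)·f_k(x) / marginal(x), where marginal(x) = Σ_j P(Z=j)·f_j(x).
Evaluate each component's likelihood at the observed value:
  p_I = e^(−7.1)·7.1^7/7! = 0.148897
  p_II = e^(−8.7)·8.7^7/7! = 0.124693
Multiply by the mixture weights:
  P(Z=I)·p_I = 0.71 × 0.148897 = 0.105717
  P(Z=II)·p_II = 0.29 × 0.124693 = 0.036161
Sum: 0.105717 + 0.036161 = 0.141878
P(Line II | data) ≈ 0.2549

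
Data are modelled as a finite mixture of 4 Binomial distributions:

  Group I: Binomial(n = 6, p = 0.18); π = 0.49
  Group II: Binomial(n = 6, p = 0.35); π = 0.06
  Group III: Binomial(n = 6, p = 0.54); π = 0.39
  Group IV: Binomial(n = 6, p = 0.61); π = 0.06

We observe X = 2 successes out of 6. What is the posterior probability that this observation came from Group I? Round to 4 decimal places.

0.5091

Posterior ∝ prior × likelihood, so P(k | x) ∝ π_k f_k(x); normalise over all components.
Binomial probabilities:
  p_I = 0.219731
  p_II = 0.328005
  p_III = 0.195844
  p_IV = 0.129125
Multiply by the mixture weights:
  π_I·p_I = 0.49 × 0.219731 = 0.107668
  π_II·p_II = 0.06 × 0.328005 = 0.0196803
  π_III·p_III = 0.39 × 0.195844 = 0.0763791
  π_IV·p_IV = 0.06 × 0.129125 = 0.00774748
Normaliser: 0.107668 + 0.0196803 + 0.0763791 + 0.00774748 = 0.211475
Responsibility of Group I: 0.107668 / 0.211475 ≈ 0.5091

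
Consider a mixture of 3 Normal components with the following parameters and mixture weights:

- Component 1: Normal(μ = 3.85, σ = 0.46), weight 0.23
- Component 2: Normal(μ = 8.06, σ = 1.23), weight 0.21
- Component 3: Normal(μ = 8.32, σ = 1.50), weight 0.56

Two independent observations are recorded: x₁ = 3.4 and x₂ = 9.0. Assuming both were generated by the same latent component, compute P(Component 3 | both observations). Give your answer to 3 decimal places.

0.929

P(component k | x) = P(Z=k)·f_k(x) / marginal(x), where marginal(x) = Σ_j P(Z=j)·f_j(x).
Since both observations come from the same component, the likelihood for component k is f_k(x₁)·f_k(x₂).
  L_1 = [0.537457] × [5.25226e-28] = 2.82286e-28
  L_2 = [0.000247831] × [0.242204] = 6.00256e-05
  L_3 = [0.00122648] × [0.23999] = 0.000294344
Unnormalised posteriors:
  P(Z=1)·L_1 = 0.23 × 2.82286e-28 = 6.49259e-29
  P(Z=2)·L_2 = 0.21 × 6.00256e-05 = 1.26054e-05
  P(Z=3)·L_3 = 0.56 × 0.000294344 = 0.000164832
Sum: 6.49259e-29 + 1.26054e-05 + 0.000164832 = 0.000177438
P(Component 3 | x₁, x₂) ≈ 0.929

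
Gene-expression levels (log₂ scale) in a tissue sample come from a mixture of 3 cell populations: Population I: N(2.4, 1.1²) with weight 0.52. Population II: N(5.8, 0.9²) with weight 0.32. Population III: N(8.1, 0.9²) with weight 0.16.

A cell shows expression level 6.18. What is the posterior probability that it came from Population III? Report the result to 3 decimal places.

By Bayes' theorem, P(k | x) = P(Z=k) f_k(x) / Σ_j P(Z=j) f_j(x).
Component likelihoods at x = 6.18:
  L_I = 0.000989267
  L_II = 0.405468
  L_III = 0.0455414
Prior × likelihood for each component:
  P(Z=I)·L_I = 0.52 × 0.000989267 = 0.000514419
  P(Z=II)·L_II = 0.32 × 0.405468 = 0.12975
  P(Z=III)·L_III = 0.16 × 0.0455414 = 0.00728662
Denominator: 0.000514419 + 0.12975 + 0.00728662 = 0.137551
P(Population III | x) = 0.00728662 / 0.137551 ≈ 0.053

0.053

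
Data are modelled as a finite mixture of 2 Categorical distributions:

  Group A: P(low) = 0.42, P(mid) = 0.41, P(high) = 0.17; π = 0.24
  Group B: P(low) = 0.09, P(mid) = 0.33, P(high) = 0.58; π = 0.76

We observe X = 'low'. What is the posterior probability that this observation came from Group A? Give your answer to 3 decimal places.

The responsibility of component k is P(Z=k) f_k(x) divided by Σ_j P(Z=j) f_j(x).
Evaluate each component's likelihood at the observed value:
  L_A = 0.42
  L_B = 0.09
Multiply by the mixture weights:
  P(Z=A)·L_A = 0.24 × 0.42 = 0.1008
  P(Z=B)·L_B = 0.76 × 0.09 = 0.0684
Evidence: 0.1008 + 0.0684 = 0.1692
Responsibility of Group A: 0.1008 / 0.1692 ≈ 0.596

0.596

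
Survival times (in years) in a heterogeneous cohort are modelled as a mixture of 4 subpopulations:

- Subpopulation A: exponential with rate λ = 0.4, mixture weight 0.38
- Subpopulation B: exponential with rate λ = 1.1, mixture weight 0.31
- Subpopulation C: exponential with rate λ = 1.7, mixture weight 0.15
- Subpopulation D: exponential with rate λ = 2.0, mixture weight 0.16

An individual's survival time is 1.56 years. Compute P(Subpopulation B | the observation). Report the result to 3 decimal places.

Apply Bayes' rule: the posterior for each component is proportional to its prior times its likelihood at x.
Component likelihoods at x = 1.56 years:
  p_A = 0.4·e^(−0.4·1.56) = 0.4·e^(−0.6240) = 0.214319
  p_B = 1.1·e^(−1.1·1.56) = 1.1·e^(−1.7160) = 0.197762
  p_C = 1.7·e^(−1.7·1.56) = 1.7·e^(−2.6520) = 0.119867
  p_D = 2.0·e^(−2.0·1.56) = 2.0·e^(−3.1200) = 0.0883143
Unnormalised posteriors:
  P(Z=A)·p_A = 0.38 × 0.214319 = 0.0814411
  P(Z=B)·p_B = 0.31 × 0.197762 = 0.0613063
  P(Z=C)·p_C = 0.15 × 0.119867 = 0.0179801
  P(Z=D)·p_D = 0.16 × 0.0883143 = 0.0141303
Evidence: 0.0814411 + 0.0613063 + 0.0179801 + 0.0141303 = 0.174858
P(Subpopulation B | 1.56 years) = 0.0613063 / 0.174858 ≈ 0.351

0.351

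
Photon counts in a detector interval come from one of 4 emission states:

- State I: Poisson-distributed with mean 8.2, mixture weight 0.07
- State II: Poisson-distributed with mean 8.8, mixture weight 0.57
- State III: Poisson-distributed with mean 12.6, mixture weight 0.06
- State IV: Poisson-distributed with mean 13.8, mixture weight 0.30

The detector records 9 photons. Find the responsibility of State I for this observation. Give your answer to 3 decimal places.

Posterior ∝ prior × likelihood, so P(k | x) ∝ π_k f_k(x); normalise over all components.
Component likelihoods at x = 9 photons:
  p_I = e^(−8.2)·8.2^9/9! = 0.126866
  p_II = e^(−8.8)·8.8^9/9! = 0.131459
  p_III = e^(−12.6)·12.6^9/9! = 0.0743809
  p_IV = e^(−13.8)·13.8^9/9! = 0.0508025
Multiply by the mixture weights:
  π_I·p_I = 0.07 × 0.126866 = 0.00888065
  π_II·p_II = 0.57 × 0.131459 = 0.0749315
  π_III·p_III = 0.06 × 0.0743809 = 0.00446285
  π_IV·p_IV = 0.30 × 0.0508025 = 0.0152407
Denominator: 0.00888065 + 0.0749315 + 0.00446285 + 0.0152407 = 0.103516
Responsibility of State I: 0.00888065 / 0.103516 ≈ 0.086

0.086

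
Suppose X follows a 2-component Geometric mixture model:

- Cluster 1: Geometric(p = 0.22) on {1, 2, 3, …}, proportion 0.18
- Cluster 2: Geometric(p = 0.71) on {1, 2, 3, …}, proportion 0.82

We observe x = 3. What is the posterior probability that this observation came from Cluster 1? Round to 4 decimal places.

0.3298

The responsibility of component k is w_k f_k(x) divided by Σ_j w_j f_j(x).
Geometric probabilities:
  L_1 = 0.133848
  L_2 = 0.059711
Weight by the priors:
  w_1·L_1 = 0.18 × 0.133848 = 0.0240926
  w_2·L_2 = 0.82 × 0.059711 = 0.048963
Denominator: 0.0240926 + 0.048963 = 0.0730557
P(Cluster 1 | x) ≈ 0.3298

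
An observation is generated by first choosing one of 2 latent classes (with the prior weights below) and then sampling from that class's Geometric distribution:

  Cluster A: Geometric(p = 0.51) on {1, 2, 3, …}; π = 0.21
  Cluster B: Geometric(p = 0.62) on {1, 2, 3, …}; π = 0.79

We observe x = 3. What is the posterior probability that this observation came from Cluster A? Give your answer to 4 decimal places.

The responsibility of component k is π_k f_k(x) divided by Σ_j π_j f_j(x).
Component likelihoods at x = 3:
  p_A = 0.51·(1−0.51)^2 = 0.51·0.2401 = 0.122451
  p_B = 0.62·(1−0.62)^2 = 0.62·0.1444 = 0.089528
Multiply by the mixture weights:
  π_A·p_A = 0.21 × 0.122451 = 0.0257147
  π_B·p_B = 0.79 × 0.089528 = 0.0707271
Normaliser: 0.0257147 + 0.0707271 = 0.0964418
P(Cluster A | 3) = 0.0257147 / 0.0964418 ≈ 0.2666

0.2666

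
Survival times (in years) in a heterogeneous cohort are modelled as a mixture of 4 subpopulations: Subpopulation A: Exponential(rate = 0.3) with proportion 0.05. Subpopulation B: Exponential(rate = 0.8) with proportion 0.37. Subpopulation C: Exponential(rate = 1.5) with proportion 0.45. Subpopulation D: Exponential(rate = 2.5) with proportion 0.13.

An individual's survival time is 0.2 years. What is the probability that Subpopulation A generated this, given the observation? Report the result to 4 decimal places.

0.0147

P(component k | x) = π_k·f_k(x) / marginal(x), where marginal(x) = Σ_j π_j·f_j(x).
Exponential densities:
  L_A = 0.3·e^(−0.3·0.2) = 0.3·e^(−0.0600) = 0.282529
  L_B = 0.8·e^(−0.8·0.2) = 0.8·e^(−0.1600) = 0.681715
  L_C = 1.5·e^(−1.5·0.2) = 1.5·e^(−0.3000) = 1.11123
  L_D = 2.5·e^(−2.5·0.2) = 2.5·e^(−0.5000) = 1.51633
Weight by the priors:
  π_A·L_A = 0.05 × 0.282529 = 0.0141265
  π_B·L_B = 0.37 × 0.681715 = 0.252235
  π_C·L_C = 0.45 × 1.11123 = 0.500052
  π_D·L_D = 0.13 × 1.51633 = 0.197122
Denominator: 0.0141265 + 0.252235 + 0.500052 + 0.197122 = 0.963536
P(Subpopulation A | data) = 0.0141265 / 0.963536 ≈ 0.0147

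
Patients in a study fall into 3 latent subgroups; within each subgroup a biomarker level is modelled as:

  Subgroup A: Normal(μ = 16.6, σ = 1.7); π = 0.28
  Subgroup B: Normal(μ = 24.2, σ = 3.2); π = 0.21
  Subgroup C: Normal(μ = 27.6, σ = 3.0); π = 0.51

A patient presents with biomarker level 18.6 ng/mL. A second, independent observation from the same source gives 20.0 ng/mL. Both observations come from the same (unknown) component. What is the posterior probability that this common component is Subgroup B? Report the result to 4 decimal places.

0.2215

P(component k | x) = P(Z=k)·f_k(x) / marginal(x), where marginal(x) = Σ_j P(Z=j)·f_j(x).
Since both observations come from the same component, the likelihood for component k is f_k(x₁)·f_k(x₂).
  f_A = [0.117466] × [0.0317594] = 0.00373064
  f_B = [0.0269617] × [0.0526854] = 0.00142049
  f_C = [0.00147728] × [0.00537262] = 7.93688e-06
Weight by the priors:
  P(Z=A)·f_A = 0.28 × 0.00373064 = 0.00104458
  P(Z=B)·f_B = 0.21 × 0.00142049 = 0.000298302
  P(Z=C)·f_C = 0.51 × 7.93688e-06 = 4.04781e-06
Marginal: 0.00104458 + 0.000298302 + 4.04781e-06 = 0.00134693
So the posterior for Subgroup B is 0.000298302 / 0.00134693 ≈ 0.2215.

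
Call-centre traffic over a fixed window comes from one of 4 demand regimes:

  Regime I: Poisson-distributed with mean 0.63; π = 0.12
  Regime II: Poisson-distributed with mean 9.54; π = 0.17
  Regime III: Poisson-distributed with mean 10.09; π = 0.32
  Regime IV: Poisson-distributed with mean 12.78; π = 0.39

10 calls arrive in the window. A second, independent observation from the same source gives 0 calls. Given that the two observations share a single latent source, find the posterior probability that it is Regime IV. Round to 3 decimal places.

0.030

Apply Bayes' rule: the posterior for each component is proportional to its prior times its likelihood at x.
Since both observations come from the same component, the likelihood for component k is f_k(x₁)·f_k(x₂).
  p_I = [e^(−0.63)·0.63^10/10! = 1.44556e-09] × [0.532592] = 7.69895e-10
  p_II = [e^(−9.54)·9.54^10/10! = 0.123752] × [7.19168e-05] = 8.89984e-06
  p_III = [e^(−10.09)·10.09^10/10! = 0.12506] × [4.14924e-05] = 5.18903e-06
  p_IV = [e^(−12.78)·12.78^10/10! = 0.0902115] × [2.81654e-06] = 2.54085e-07
Weight by the priors:
  w_I·p_I = 0.12 × 7.69895e-10 = 9.23874e-11
  w_II·p_II = 0.17 × 8.89984e-06 = 1.51297e-06
  w_III·p_III = 0.32 × 5.18903e-06 = 1.66049e-06
  w_IV·p_IV = 0.39 × 2.54085e-07 = 9.9093e-08
Marginal: 9.23874e-11 + 1.51297e-06 + 1.66049e-06 + 9.9093e-08 = 3.27265e-06
P(Regime IV | x) ≈ 0.030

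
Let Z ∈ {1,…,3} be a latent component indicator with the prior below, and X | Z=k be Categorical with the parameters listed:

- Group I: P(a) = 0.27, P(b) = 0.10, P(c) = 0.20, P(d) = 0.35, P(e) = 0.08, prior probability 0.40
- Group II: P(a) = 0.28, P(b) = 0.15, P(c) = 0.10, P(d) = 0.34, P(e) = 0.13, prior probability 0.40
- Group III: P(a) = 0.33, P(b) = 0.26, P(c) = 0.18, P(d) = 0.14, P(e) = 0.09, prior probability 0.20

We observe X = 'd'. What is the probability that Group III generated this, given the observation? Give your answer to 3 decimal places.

P(component k | x) = P(Z=k)·f_k(x) / marginal(x), where marginal(x) = Σ_j P(Z=j)·f_j(x).
Categorical probabilities:
  L_I = P(d | comp) = 0.35
  L_II = P(d | comp) = 0.34
  L_III = P(d | comp) = 0.14
Prior × likelihood for each component:
  P(Z=I)·L_I = 0.40 × 0.35 = 0.14
  P(Z=II)·L_II = 0.40 × 0.34 = 0.136
  P(Z=III)·L_III = 0.20 × 0.14 = 0.028
Marginal: 0.14 + 0.136 + 0.028 = 0.304
P(Group III | data) ≈ 0.092

0.092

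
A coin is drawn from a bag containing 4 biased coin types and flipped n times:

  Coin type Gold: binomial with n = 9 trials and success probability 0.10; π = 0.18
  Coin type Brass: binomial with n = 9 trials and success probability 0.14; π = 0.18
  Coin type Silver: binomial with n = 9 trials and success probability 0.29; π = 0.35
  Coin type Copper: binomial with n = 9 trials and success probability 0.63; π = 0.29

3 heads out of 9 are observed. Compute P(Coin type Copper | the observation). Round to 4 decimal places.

0.1181

P(component k | x) = π_k·f_k(x) / marginal(x), where marginal(x) = Σ_j π_j·f_j(x).
Evaluate each component's likelihood at the observed value:
  p_Gold = 0.044641
  p_Brass = 0.0932511
  p_Silver = 0.262436
  p_Copper = 0.0538904
Multiply by the mixture weights:
  π_Gold·p_Gold = 0.18 × 0.044641 = 0.00803539
  π_Brass·p_Brass = 0.18 × 0.0932511 = 0.0167852
  π_Silver·p_Silver = 0.35 × 0.262436 = 0.0918526
  π_Copper·p_Copper = 0.29 × 0.0538904 = 0.0156282
Marginal: 0.00803539 + 0.0167852 + 0.0918526 + 0.0156282 = 0.132301
So the posterior for Coin type Copper is 0.0156282 / 0.132301 ≈ 0.1181.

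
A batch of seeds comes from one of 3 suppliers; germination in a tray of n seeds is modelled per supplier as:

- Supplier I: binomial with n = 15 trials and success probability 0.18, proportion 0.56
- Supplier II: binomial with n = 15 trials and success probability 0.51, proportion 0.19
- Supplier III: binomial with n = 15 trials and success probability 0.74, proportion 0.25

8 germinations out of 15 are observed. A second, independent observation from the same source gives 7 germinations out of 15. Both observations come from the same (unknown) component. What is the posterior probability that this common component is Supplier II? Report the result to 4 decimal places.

0.9736

Apply Bayes' rule: the posterior for each component is proportional to its prior times its likelihood at x.
Since both observations come from the same component, the likelihood for component k is f_k(x₁)·f_k(x₂).
  p_I = [0.00176777] × [0.00805317] = 1.42361e-05
  p_II = [0.199748] × [0.191915] = 0.0383346
  p_III = [0.0464746] × [0.0163289] = 0.00075888
Weight by the priors:
  π_I·p_I = 0.56 × 1.42361e-05 = 7.97224e-06
  π_II·p_II = 0.19 × 0.0383346 = 0.00728357
  π_III·p_III = 0.25 × 0.00075888 = 0.00018972
Evidence: 7.97224e-06 + 0.00728357 + 0.00018972 = 0.00748127
P(Supplier II | x₁, x₂) = 0.00728357 / 0.00748127 ≈ 0.9736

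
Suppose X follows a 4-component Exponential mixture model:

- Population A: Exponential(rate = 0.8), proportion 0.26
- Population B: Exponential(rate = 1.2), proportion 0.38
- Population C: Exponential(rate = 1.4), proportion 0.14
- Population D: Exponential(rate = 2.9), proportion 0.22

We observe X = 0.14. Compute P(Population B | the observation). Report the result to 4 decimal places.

Apply Bayes' rule: the posterior for each component is proportional to its prior times its likelihood at x.
Exponential densities:
  f_A = 0.8·e^(−0.8·0.14) = 0.8·e^(−0.1120) = 0.715235
  f_B = 1.2·e^(−1.2·0.14) = 1.2·e^(−0.1680) = 1.01442
  f_C = 1.4·e^(−1.4·0.14) = 1.4·e^(−0.1960) = 1.15082
  f_D = 2.9·e^(−2.9·0.14) = 2.9·e^(−0.4060) = 1.9323
Multiply by the mixture weights:
  P(Z=A)·f_A = 0.26 × 0.715235 = 0.185961
  P(Z=B)·f_B = 0.38 × 1.01442 = 0.385481
  P(Z=C)·f_C = 0.14 × 1.15082 = 0.161114
  P(Z=D)·f_D = 0.22 × 1.9323 = 0.425106
Marginal: 0.185961 + 0.385481 + 0.161114 + 0.425106 = 1.15766
P(Population B | data) ≈ 0.3330

0.3330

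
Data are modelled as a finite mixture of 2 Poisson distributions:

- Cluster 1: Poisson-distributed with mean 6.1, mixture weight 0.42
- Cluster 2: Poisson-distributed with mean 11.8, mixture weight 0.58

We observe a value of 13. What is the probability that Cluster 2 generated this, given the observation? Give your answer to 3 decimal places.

P(component k | x) = P(Z=k)·f_k(x) / marginal(x), where marginal(x) = Σ_j P(Z=j)·f_j(x).
Component likelihoods at x = 13:
  p_1 = e^(−6.1)·6.1^13/13! = 0.00583192
  p_2 = e^(−11.8)·11.8^13/13! = 0.103636
Weight by the priors:
  P(Z=1)·p_1 = 0.42 × 0.00583192 = 0.0024494
  P(Z=2)·p_2 = 0.58 × 0.103636 = 0.0601089
Marginal: 0.0024494 + 0.0601089 = 0.0625583
So the posterior for Cluster 2 is 0.0601089 / 0.0625583 ≈ 0.961.

0.961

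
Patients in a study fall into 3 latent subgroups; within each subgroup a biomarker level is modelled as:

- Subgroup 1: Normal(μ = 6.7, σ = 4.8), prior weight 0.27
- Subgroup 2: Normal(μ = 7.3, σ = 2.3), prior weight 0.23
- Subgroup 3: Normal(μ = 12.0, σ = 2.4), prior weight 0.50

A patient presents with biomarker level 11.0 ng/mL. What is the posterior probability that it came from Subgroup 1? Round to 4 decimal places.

0.1471

P(component k | x) = π_k·f_k(x) / marginal(x), where marginal(x) = Σ_j π_j·f_j(x).
Evaluate each component's likelihood at the observed value:
  L_1 = (1/(4.8·√(2π)))·exp(−(11.0−6.7)²/(2·4.8²)) = 0.083113·exp(-0.40126) = 0.0556422
  L_2 = (1/(2.3·√(2π)))·exp(−(11.0−7.3)²/(2·2.3²)) = 0.173453·exp(-1.29395) = 0.0475583
  L_3 = (1/(2.4·√(2π)))·exp(−(11.0−12.0)²/(2·2.4²)) = 0.166226·exp(-0.08681) = 0.152405
Prior × likelihood for each component:
  π_1·L_1 = 0.27 × 0.0556422 = 0.0150234
  π_2·L_2 = 0.23 × 0.0475583 = 0.0109384
  π_3·L_3 = 0.50 × 0.152405 = 0.0762026
Normaliser: 0.0150234 + 0.0109384 + 0.0762026 = 0.102164
Responsibility of Subgroup 1: 0.0150234 / 0.102164 ≈ 0.1471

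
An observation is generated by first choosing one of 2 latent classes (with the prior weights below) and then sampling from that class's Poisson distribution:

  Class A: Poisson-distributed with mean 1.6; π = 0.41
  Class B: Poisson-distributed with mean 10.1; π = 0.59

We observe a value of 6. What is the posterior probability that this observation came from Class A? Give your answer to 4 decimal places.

0.0512

By Bayes' theorem, P(k | x) = w_k f_k(x) / Σ_j w_j f_j(x).
Poisson probabilities:
  p_A = e^(−1.6)·1.6^6/6! = 0.00470453
  p_B = e^(−10.1)·10.1^6/6! = 0.060565
Multiply by the mixture weights:
  w_A·p_A = 0.41 × 0.00470453 = 0.00192886
  w_B·p_B = 0.59 × 0.060565 = 0.0357333
Denominator: 0.00192886 + 0.0357333 = 0.0376622
Responsibility of Class A: 0.00192886 / 0.0376622 ≈ 0.0512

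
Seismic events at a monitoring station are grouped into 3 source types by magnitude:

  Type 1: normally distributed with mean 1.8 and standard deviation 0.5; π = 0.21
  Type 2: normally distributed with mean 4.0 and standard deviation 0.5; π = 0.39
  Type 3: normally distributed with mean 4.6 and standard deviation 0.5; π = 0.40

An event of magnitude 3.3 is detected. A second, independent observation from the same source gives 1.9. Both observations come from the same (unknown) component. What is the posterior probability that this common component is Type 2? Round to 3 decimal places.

Apply Bayes' rule: the posterior for each component is proportional to its prior times its likelihood at x.
Since both observations come from the same component, the likelihood for component k is f_k(x₁)·f_k(x₂).
  f_1 = [0.0088637] × [0.782085] = 0.00693217
  f_2 = [0.299455] × [0.000117886] = 3.53016e-05
  f_3 = [0.0271659] × [3.71472e-07] = 1.00914e-08
Prior × likelihood for each component:
  w_1·f_1 = 0.21 × 0.00693217 = 0.00145576
  w_2·f_2 = 0.39 × 3.53016e-05 = 1.37676e-05
  w_3·f_3 = 0.40 × 1.00914e-08 = 4.03656e-09
Sum: 0.00145576 + 1.37676e-05 + 4.03656e-09 = 0.00146953
P(Type 2 | x₁, x₂) = 1.37676e-05 / 0.00146953 ≈ 0.009

0.009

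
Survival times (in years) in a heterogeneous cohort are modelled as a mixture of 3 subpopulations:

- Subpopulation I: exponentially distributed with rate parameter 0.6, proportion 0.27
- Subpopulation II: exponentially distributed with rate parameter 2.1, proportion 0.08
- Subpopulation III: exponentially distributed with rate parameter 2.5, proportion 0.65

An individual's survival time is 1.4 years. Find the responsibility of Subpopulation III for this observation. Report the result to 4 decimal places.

By Bayes' theorem, P(k | x) = π_k f_k(x) / Σ_j π_j f_j(x).
Component likelihoods at x = 1.4 years:
  f_I = 0.6·e^(−0.6·1.4) = 0.6·e^(−0.8400) = 0.259026
  f_II = 2.1·e^(−2.1·1.4) = 2.1·e^(−2.9400) = 0.111018
  f_III = 2.5·e^(−2.5·1.4) = 2.5·e^(−3.5000) = 0.0754935
Weight by the priors:
  π_I·f_I = 0.27 × 0.259026 = 0.0699371
  π_II·f_II = 0.08 × 0.111018 = 0.00888144
  π_III·f_III = 0.65 × 0.0754935 = 0.0490707
Normaliser: 0.0699371 + 0.00888144 + 0.0490707 = 0.127889
P(Subpopulation III | 1.4 years) = 0.0490707 / 0.127889 ≈ 0.3837

0.3837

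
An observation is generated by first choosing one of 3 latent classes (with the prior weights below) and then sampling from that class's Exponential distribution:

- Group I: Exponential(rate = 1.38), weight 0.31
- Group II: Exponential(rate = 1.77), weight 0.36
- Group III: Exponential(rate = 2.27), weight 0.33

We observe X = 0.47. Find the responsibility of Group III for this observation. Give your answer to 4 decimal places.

0.3397

Posterior ∝ prior × likelihood, so P(k | x) ∝ π_k f_k(x); normalise over all components.
Exponential densities:
  f_I = 0.721432
  f_II = 0.770342
  f_III = 0.781047
Multiply by the mixture weights:
  π_I·f_I = 0.31 × 0.721432 = 0.223644
  π_II·f_II = 0.36 × 0.770342 = 0.277323
  π_III·f_III = 0.33 × 0.781047 = 0.257745
Marginal: 0.223644 + 0.277323 + 0.257745 = 0.758713
So the posterior for Group III is 0.257745 / 0.758713 ≈ 0.3397.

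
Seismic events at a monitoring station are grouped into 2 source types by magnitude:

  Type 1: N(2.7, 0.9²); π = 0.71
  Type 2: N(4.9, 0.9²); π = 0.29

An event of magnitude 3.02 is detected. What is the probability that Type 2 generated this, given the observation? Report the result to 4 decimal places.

0.0468

Apply Bayes' rule: the posterior for each component is proportional to its prior times its likelihood at x.
Normal densities:
  f_1 = (1/(0.9·√(2π)))·exp(−(3.02−2.7)²/(2·0.9²)) = 0.443269·exp(-0.06321) = 0.416117
  f_2 = (1/(0.9·√(2π)))·exp(−(3.02−4.9)²/(2·0.9²)) = 0.443269·exp(-2.18173) = 0.0500213
Prior × likelihood for each component:
  π_1·f_1 = 0.71 × 0.416117 = 0.295443
  π_2·f_2 = 0.29 × 0.0500213 = 0.0145062
Denominator: 0.295443 + 0.0145062 = 0.30995
So the posterior for Type 2 is 0.0145062 / 0.30995 ≈ 0.0468.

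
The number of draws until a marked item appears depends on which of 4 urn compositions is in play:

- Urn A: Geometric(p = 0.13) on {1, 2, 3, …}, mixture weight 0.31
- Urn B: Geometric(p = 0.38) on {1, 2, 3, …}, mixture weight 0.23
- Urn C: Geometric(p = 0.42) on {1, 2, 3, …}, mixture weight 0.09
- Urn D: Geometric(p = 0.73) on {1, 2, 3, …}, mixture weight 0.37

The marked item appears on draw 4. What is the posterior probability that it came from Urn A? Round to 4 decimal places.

By Bayes' theorem, P(k | x) = π_k f_k(x) / Σ_j π_j f_j(x).
Geometric probabilities:
  L_A = 0.0856054
  L_B = 0.0905646
  L_C = 0.081947
  L_D = 0.0143686
Weight by the priors:
  π_A·L_A = 0.31 × 0.0856054 = 0.0265377
  π_B·L_B = 0.23 × 0.0905646 = 0.0208299
  π_C·L_C = 0.09 × 0.081947 = 0.00737523
  π_D·L_D = 0.37 × 0.0143686 = 0.00531638
Sum: 0.0265377 + 0.0208299 + 0.00737523 + 0.00531638 = 0.0600591
Responsibility of Urn A: 0.0265377 / 0.0600591 ≈ 0.4419

0.4419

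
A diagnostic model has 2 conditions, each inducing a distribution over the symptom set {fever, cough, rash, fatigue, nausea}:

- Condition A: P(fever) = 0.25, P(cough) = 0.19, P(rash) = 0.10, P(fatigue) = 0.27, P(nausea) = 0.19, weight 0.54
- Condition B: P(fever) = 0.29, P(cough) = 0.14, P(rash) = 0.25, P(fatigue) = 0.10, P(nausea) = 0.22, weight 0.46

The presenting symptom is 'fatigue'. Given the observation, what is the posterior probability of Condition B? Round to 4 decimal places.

By Bayes' theorem, P(k | x) = P(Z=k) f_k(x) / Σ_j P(Z=j) f_j(x).
Component likelihoods at x = 'fatigue':
  p_A = 0.27
  p_B = 0.1
Unnormalised posteriors:
  P(Z=A)·p_A = 0.54 × 0.27 = 0.1458
  P(Z=B)·p_B = 0.46 × 0.1 = 0.046
Evidence: 0.1458 + 0.046 = 0.1918
P(Condition B | data) ≈ 0.2398

0.2398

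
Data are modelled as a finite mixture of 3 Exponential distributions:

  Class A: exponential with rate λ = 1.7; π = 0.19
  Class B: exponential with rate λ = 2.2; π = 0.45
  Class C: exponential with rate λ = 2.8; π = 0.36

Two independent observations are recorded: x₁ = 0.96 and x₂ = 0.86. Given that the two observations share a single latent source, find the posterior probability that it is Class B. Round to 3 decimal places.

The responsibility of component k is π_k f_k(x) divided by Σ_j π_j f_j(x).
Since both observations come from the same component, the likelihood for component k is f_k(x₁)·f_k(x₂).
  p_A = [1.7·e^(−1.7·0.96) = 1.7·e^(−1.6320) = 0.332415] × [0.394013] = 0.130976
  p_B = [2.2·e^(−2.2·0.96) = 2.2·e^(−2.1120) = 0.266191] × [0.331694] = 0.0882938
  p_C = [2.8·e^(−2.8·0.96) = 2.8·e^(−2.6880) = 0.190447] × [0.251986] = 0.0479901
Multiply by the mixture weights:
  π_A·p_A = 0.19 × 0.130976 = 0.0248854
  π_B·p_B = 0.45 × 0.0882938 = 0.0397322
  π_C·p_C = 0.36 × 0.0479901 = 0.0172764
Evidence: 0.0248854 + 0.0397322 + 0.0172764 = 0.081894
So the posterior for Class B is 0.0397322 / 0.081894 ≈ 0.485.

0.485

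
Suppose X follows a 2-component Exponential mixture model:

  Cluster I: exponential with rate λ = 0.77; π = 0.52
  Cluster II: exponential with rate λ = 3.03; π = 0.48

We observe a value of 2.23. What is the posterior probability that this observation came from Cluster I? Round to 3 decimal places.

0.977

Posterior ∝ prior × likelihood, so P(k | x) ∝ π_k f_k(x); normalise over all components.
Component likelihoods at x = 2.23:
  f_I = 0.77·e^(−0.77·2.23) = 0.77·e^(−1.7171) = 0.138281
  f_II = 3.03·e^(−3.03·2.23) = 3.03·e^(−6.7569) = 0.00352337
Prior × likelihood for each component:
  π_I·f_I = 0.52 × 0.138281 = 0.0719063
  π_II·f_II = 0.48 × 0.00352337 = 0.00169122
Sum: 0.0719063 + 0.00169122 = 0.0735975
P(Cluster I | data) ≈ 0.977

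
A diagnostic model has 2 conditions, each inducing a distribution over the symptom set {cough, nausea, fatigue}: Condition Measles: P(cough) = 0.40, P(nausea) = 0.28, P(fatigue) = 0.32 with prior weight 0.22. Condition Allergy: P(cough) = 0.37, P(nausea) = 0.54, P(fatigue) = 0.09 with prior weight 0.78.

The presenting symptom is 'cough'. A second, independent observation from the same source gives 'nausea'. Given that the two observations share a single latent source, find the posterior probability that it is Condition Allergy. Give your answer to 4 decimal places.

By Bayes' theorem, P(k | x) = π_k f_k(x) / Σ_j π_j f_j(x).
Since both observations come from the same component, the likelihood for component k is f_k(x₁)·f_k(x₂).
  p_Measles = [0.4] × [0.28] = 0.112
  p_Allergy = [0.37] × [0.54] = 0.1998
Multiply by the mixture weights:
  π_Measles·p_Measles = 0.22 × 0.112 = 0.02464
  π_Allergy·p_Allergy = 0.78 × 0.1998 = 0.155844
Evidence: 0.02464 + 0.155844 = 0.180484
P(Condition Allergy | x₁, x₂) = 0.155844 / 0.180484 ≈ 0.8635

0.8635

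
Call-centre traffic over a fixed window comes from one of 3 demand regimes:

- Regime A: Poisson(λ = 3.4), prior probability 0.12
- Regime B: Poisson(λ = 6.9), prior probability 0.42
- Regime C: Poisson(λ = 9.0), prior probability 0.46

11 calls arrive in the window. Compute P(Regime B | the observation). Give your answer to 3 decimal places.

P(component k | x) = w_k·f_k(x) / marginal(x), where marginal(x) = Σ_j w_j·f_j(x).
Evaluate each component's likelihood at the observed value:
  f_A = 0.000586828
  f_B = 0.042614
  f_C = 0.0970201
Multiply by the mixture weights:
  w_A·f_A = 0.12 × 0.000586828 = 7.04194e-05
  w_B·f_B = 0.42 × 0.042614 = 0.0178979
  w_C·f_C = 0.46 × 0.0970201 = 0.0446292
Denominator: 7.04194e-05 + 0.0178979 + 0.0446292 = 0.0625975
So the posterior for Regime B is 0.0178979 / 0.0625975 ≈ 0.286.

0.286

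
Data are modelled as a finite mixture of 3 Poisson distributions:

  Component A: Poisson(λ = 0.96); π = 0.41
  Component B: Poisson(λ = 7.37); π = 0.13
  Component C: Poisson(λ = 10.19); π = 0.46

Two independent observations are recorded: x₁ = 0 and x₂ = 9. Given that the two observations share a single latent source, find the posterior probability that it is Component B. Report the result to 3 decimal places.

By Bayes' theorem, P(k | x) = P(Z=k) f_k(x) / Σ_j P(Z=j) f_j(x).
Since both observations come from the same component, the likelihood for component k is f_k(x₁)·f_k(x₂).
  f_A = [0.382893] × [7.30727e-07] = 2.7979e-07
  f_B = [0.000629868] × [0.111351] = 7.01364e-05
  f_C = [3.75439e-05] × [0.122559] = 4.60133e-06
Unnormalised posteriors:
  P(Z=A)·f_A = 0.41 × 2.7979e-07 = 1.14714e-07
  P(Z=B)·f_B = 0.13 × 7.01364e-05 = 9.11774e-06
  P(Z=C)·f_C = 0.46 × 4.60133e-06 = 2.11661e-06
Marginal: 1.14714e-07 + 9.11774e-06 + 2.11661e-06 = 1.13491e-05
P(Component B | x) ≈ 0.803

0.803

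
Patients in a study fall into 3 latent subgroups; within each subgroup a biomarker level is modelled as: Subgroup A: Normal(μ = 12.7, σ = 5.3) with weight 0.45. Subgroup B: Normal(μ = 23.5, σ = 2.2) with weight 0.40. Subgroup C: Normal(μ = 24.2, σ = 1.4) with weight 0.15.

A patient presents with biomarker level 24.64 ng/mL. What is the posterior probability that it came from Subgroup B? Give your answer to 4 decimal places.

0.5939

Apply Bayes' rule: the posterior for each component is proportional to its prior times its likelihood at x.
Normal densities:
  f_A = 0.00595058
  f_B = 0.158555
  f_C = 0.271227
Weight by the priors:
  w_A·f_A = 0.45 × 0.00595058 = 0.00267776
  w_B·f_B = 0.40 × 0.158555 = 0.0634221
  w_C·f_C = 0.15 × 0.271227 = 0.0406841
Evidence: 0.00267776 + 0.0634221 + 0.0406841 = 0.106784
So the posterior for Subgroup B is 0.0634221 / 0.106784 ≈ 0.5939.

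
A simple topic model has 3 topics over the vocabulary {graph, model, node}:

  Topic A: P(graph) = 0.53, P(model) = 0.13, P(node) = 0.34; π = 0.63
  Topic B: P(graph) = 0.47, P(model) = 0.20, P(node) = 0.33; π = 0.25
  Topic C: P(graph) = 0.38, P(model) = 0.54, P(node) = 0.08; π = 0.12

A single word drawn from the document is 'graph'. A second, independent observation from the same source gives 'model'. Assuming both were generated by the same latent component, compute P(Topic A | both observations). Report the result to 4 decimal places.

Posterior ∝ prior × likelihood, so P(k | x) ∝ π_k f_k(x); normalise over all components.
Since both observations come from the same component, the likelihood for component k is f_k(x₁)·f_k(x₂).
  L_A = [P(graph | comp) = 0.53] × [0.13] = 0.0689
  L_B = [P(graph | comp) = 0.47] × [0.2] = 0.094
  L_C = [P(graph | comp) = 0.38] × [0.54] = 0.2052
Prior × likelihood for each component:
  π_A·L_A = 0.63 × 0.0689 = 0.043407
  π_B·L_B = 0.25 × 0.094 = 0.0235
  π_C·L_C = 0.12 × 0.2052 = 0.024624
Evidence: 0.043407 + 0.0235 + 0.024624 = 0.091531
P(Topic A | x) = 0.043407 / 0.091531 ≈ 0.4742

0.4742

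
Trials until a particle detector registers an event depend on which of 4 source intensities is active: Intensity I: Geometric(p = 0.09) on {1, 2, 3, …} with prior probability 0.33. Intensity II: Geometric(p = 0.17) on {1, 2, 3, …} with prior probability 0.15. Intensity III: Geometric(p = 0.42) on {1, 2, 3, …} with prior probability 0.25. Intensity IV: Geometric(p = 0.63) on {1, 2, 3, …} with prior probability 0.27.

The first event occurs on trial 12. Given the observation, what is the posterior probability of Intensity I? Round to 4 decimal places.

P(component k | x) = P(Z=k)·f_k(x) / marginal(x), where marginal(x) = Σ_j P(Z=j)·f_j(x).
Geometric probabilities:
  f_I = 0.0318932
  f_II = 0.0218931
  f_III = 0.00104944
  f_IV = 1.12088e-05
Multiply by the mixture weights:
  P(Z=I)·f_I = 0.33 × 0.0318932 = 0.0105247
  P(Z=II)·f_II = 0.15 × 0.0218931 = 0.00328397
  P(Z=III)·f_III = 0.25 × 0.00104944 = 0.00026236
  P(Z=IV)·f_IV = 0.27 × 1.12088e-05 = 3.02638e-06
Evidence: 0.0105247 + 0.00328397 + 0.00026236 + 3.02638e-06 = 0.0140741
So the posterior for Intensity I is 0.0105247 / 0.0140741 ≈ 0.7478.

0.7478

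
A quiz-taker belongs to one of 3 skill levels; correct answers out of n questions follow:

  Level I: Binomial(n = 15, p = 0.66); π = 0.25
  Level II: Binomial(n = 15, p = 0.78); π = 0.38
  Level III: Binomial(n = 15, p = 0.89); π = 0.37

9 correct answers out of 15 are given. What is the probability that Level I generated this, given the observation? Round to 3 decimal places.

By Bayes' theorem, P(k | x) = π_k f_k(x) / Σ_j π_j f_j(x).
Component likelihoods at x = 9 correct answers out of 15:
  f_I = C(15,9)·0.66^9·0.34^6 = 5005·0.0237627·0.0015448 = 0.183727
  f_II = C(15,9)·0.78^9·0.22^6 = 5005·0.106869·0.00011338 = 0.0606445
  f_III = C(15,9)·0.89^9·0.11^6 = 5005·0.350356·1.77156e-06 = 0.00310649
Unnormalised posteriors:
  π_I·f_I = 0.25 × 0.183727 = 0.0459318
  π_II·f_II = 0.38 × 0.0606445 = 0.0230449
  π_III·f_III = 0.37 × 0.00310649 = 0.0011494
Evidence: 0.0459318 + 0.0230449 + 0.0011494 = 0.0701261
So the posterior for Level I is 0.0459318 / 0.0701261 ≈ 0.655.

0.655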